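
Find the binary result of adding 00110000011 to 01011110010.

Add column by column from the right: bit + bit + carry-in; write the sum mod 2, carry 1 when the sum is 2 or 3.
carry:  11100000100
        00110000011
+       01011110010
-------------------
       010001110101
(the carry out of the leftmost column, 0, becomes the leading bit)
Decimal check:
  00110000011 = 256 + 128 + 2 + 1 = 387
  01011110010 = 512 + 128 + 64 + 32 + 16 + 2 = 754
  387 + 754 = 1141, and 010001110101 = 1024 + 64 + 32 + 16 + 4 + 1 = 1141 ✓



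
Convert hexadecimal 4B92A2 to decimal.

Expand by place value (powers of 16):
Digit values: B = 11, A = 10
4B92A2 = 4 × 16^5 + 11 × 16^4 + 9 × 16^3 + 2 × 16^2 + 10 × 16^1 + 2 × 16^0
= 4 × 1048576 + 11 × 65536 + 9 × 4096 + 2 × 256 + 10 × 16 + 2 × 1
= 4194304 + 720896 + 36864 + 512 + 160 + 2
= 4952738



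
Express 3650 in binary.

Using repeated division by 2:
3650 ÷ 2 = 1825 remainder 0
1825 ÷ 2 = 912 remainder 1
912 ÷ 2 = 456 remainder 0
456 ÷ 2 = 228 remainder 0
228 ÷ 2 = 114 remainder 0
114 ÷ 2 = 57 remainder 0
57 ÷ 2 = 28 remainder 1
28 ÷ 2 = 14 remainder 0
14 ÷ 2 = 7 remainder 0
7 ÷ 2 = 3 remainder 1
3 ÷ 2 = 1 remainder 1
1 ÷ 2 = 0 remainder 1
Reading remainders bottom to top: 111001000010



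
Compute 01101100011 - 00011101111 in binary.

Method 1 - Direct subtraction (column by column from the right: bit − bit − borrow-in; if negative, add 2 and borrow 1 from the next column):
borrow: 00111111000
        01101100011
-       00011101111
-------------------
        01001110100

Method 2 - Add two's complement:
Two's complement of 00011101111: invert → 11100010000, add 1 → 11100010001
  01101100011
+ 11100010001
-------------
 101001110100  (end carry out of the top bit = 1)
Discarding the end carry: 01001110100
Decimal check:
  01101100011 = 512 + 256 + 64 + 32 + 2 + 1 = 867
  00011101111 = 128 + 64 + 32 + 8 + 4 + 2 + 1 = 239
  867 - 239 = 628, and 01001110100 = 512 + 64 + 32 + 16 + 4 = 628 ✓



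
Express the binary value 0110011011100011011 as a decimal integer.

Sum of powers of 2 for each 1-bit:
2^0 + 2^1 + 2^3 + 2^4 + 2^8 + 2^9 + 2^10 + 2^12 + 2^13 + 2^16 + 2^17
= 1 + 2 + 8 + 16 + 256 + 512 + 1024 + 4096 + 8192 + 65536 + 131072
= 210715



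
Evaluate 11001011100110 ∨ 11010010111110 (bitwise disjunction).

OR: 1 when either bit is 1
  11001011100110
| 11010010111110
----------------
  11011011111110
Decimal: 13030 | 13502 = 14078



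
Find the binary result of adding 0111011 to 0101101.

Add column by column from the right: bit + bit + carry-in; write the sum mod 2, carry 1 when the sum is 2 or 3.
carry:  1111110
        0111011
+       0101101
---------------
       01101000
(the carry out of the leftmost column, 0, becomes the leading bit)
Decimal check:
  0111011 = 32 + 16 + 8 + 2 + 1 = 59
  0101101 = 32 + 8 + 4 + 1 = 45
  59 + 45 = 104, and 01101000 = 64 + 32 + 8 = 104 ✓



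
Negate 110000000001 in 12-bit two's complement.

Original (sign bit 1, negative): 110000000001
Step 1 - Invert all bits: 001111111110
Step 2 - Add 1: 001111111111
Verification: 110000000001 + 001111111111 = 1000000000000; discarding the end carry (carry out of the top bit) leaves the 12-bit value 000000000000, as required for x + (-x)



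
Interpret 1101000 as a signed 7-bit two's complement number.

Binary: 1101000
Sign bit: 1 (negative)
Invert: 0010111
Add 1:  0011000
Magnitude: 0011000 = 16 + 8 = 24
Value: -24



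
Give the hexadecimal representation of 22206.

Using repeated division by 16 (digits 10–15 are A–F):
22206 ÷ 16 = 1387 remainder 14 (E)
1387 ÷ 16 = 86 remainder 11 (B)
86 ÷ 16 = 5 remainder 6
5 ÷ 16 = 0 remainder 5
Reading remainders bottom to top: 56BE



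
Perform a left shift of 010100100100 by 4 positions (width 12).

Original: 010100100100 (decimal 1316)
Shift left by 4 positions
Append 4 zeros on the right and drop the 4 high bits that overflow the 12-bit width
Result: 001001000000 (decimal 576)
Equivalent: 1316 << 4 = 1316 × 2^4 = 21056, truncated to 12 bits = 576



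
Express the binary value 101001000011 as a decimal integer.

Sum of powers of 2 for each 1-bit:
2^0 + 2^1 + 2^6 + 2^9 + 2^11
= 1 + 2 + 64 + 512 + 2048
= 2627



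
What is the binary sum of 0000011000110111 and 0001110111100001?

Add column by column from the right: bit + bit + carry-in; write the sum mod 2, carry 1 when the sum is 2 or 3.
carry:  0011111111001110
        0000011000110111
+       0001110111100001
------------------------
       00010010000011000
(the carry out of the leftmost column, 0, becomes the leading bit)
Decimal check:
  0000011000110111 = 1024 + 512 + 32 + 16 + 4 + 2 + 1 = 1591
  0001110111100001 = 4096 + 2048 + 1024 + 256 + 128 + 64 + 32 + 1 = 7649
  1591 + 7649 = 9240, and 00010010000011000 = 8192 + 1024 + 16 + 8 = 9240 ✓



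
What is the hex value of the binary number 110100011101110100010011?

Group into 4-bit nibbles from right:
  1101 = D
  0001 = 1
  1101 = D
  1101 = D
  0001 = 1
  0011 = 3
Result: D1DD13



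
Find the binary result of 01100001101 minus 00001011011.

Method 1 - Direct subtraction (column by column from the right: bit − bit − borrow-in; if negative, add 2 and borrow 1 from the next column):
borrow: 00111100100
        01100001101
-       00001011011
-------------------
        01010110010

Method 2 - Add two's complement:
Two's complement of 00001011011: invert → 11110100100, add 1 → 11110100101
  01100001101
+ 11110100101
-------------
 101010110010  (end carry out of the top bit = 1)
Discarding the end carry: 01010110010
Decimal check:
  01100001101 = 512 + 256 + 8 + 4 + 1 = 781
  00001011011 = 64 + 16 + 8 + 2 + 1 = 91
  781 - 91 = 690, and 01010110010 = 512 + 128 + 32 + 16 + 2 = 690 ✓



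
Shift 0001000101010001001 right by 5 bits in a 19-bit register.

Original: 0001000101010001001 (decimal 35465)
Shift right by 5 positions
Drop the 5 low bits; fill with zeros on the left
Result: 0000000010001010100 (decimal 1108)
Equivalent: 35465 >> 5 = 35465 ÷ 2^5 = 1108



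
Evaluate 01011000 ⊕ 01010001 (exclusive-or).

XOR: 1 when bits differ
  01011000
^ 01010001
----------
  00001001
Decimal: 88 ^ 81 = 9



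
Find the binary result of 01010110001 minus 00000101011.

Method 1 - Direct subtraction (column by column from the right: bit − bit − borrow-in; if negative, add 2 and borrow 1 from the next column):
borrow: 00000011100
        01010110001
-       00000101011
-------------------
        01010000110

Method 2 - Add two's complement:
Two's complement of 00000101011: invert → 11111010100, add 1 → 11111010101
  01010110001
+ 11111010101
-------------
 101010000110  (end carry out of the top bit = 1)
Discarding the end carry: 01010000110
Decimal check:
  01010110001 = 512 + 128 + 32 + 16 + 1 = 689
  00000101011 = 32 + 8 + 2 + 1 = 43
  689 - 43 = 646, and 01010000110 = 512 + 128 + 4 + 2 = 646 ✓



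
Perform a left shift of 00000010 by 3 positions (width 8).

Original: 00000010 (decimal 2)
Shift left by 3 positions
Append 3 zeros on the right
Result: 00010000 (decimal 16)
Equivalent: 2 << 3 = 2 × 2^3 = 16



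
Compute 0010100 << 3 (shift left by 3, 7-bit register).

Original: 0010100 (decimal 20)
Shift left by 3 positions
Append 3 zeros on the right and drop the 3 high bits that overflow the 7-bit width
Result: 0100000 (decimal 32)
Equivalent: 20 << 3 = 20 × 2^3 = 160, truncated to 7 bits = 32



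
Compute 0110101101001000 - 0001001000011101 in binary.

Method 1 - Direct subtraction (column by column from the right: bit − bit − borrow-in; if negative, add 2 and borrow 1 from the next column):
borrow: 0010000001111110
        0110101101001000
-       0001001000011101
------------------------
        0101100100101011

Method 2 - Add two's complement:
Two's complement of 0001001000011101: invert → 1110110111100010, add 1 → 1110110111100011
  0110101101001000
+ 1110110111100011
------------------
 10101100100101011  (end carry out of the top bit = 1)
Discarding the end carry: 0101100100101011
Decimal check:
  0110101101001000 = 16384 + 8192 + 2048 + 512 + 256 + 64 + 8 = 27464
  0001001000011101 = 4096 + 512 + 16 + 8 + 4 + 1 = 4637
  27464 - 4637 = 22827, and 0101100100101011 = 16384 + 4096 + 2048 + 256 + 32 + 8 + 2 + 1 = 22827 ✓



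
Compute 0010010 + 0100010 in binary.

Add column by column from the right: bit + bit + carry-in; write the sum mod 2, carry 1 when the sum is 2 or 3.
carry:  0000100
        0010010
+       0100010
---------------
       00110100
(the carry out of the leftmost column, 0, becomes the leading bit)
Decimal check:
  0010010 = 16 + 2 = 18
  0100010 = 32 + 2 = 34
  18 + 34 = 52, and 00110100 = 32 + 16 + 4 = 52 ✓



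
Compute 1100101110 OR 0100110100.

OR: 1 when either bit is 1
  1100101110
| 0100110100
------------
  1100111110
Decimal: 814 | 308 = 830



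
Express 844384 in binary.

Using repeated division by 2:
844384 ÷ 2 = 422192 remainder 0
422192 ÷ 2 = 211096 remainder 0
211096 ÷ 2 = 105548 remainder 0
105548 ÷ 2 = 52774 remainder 0
52774 ÷ 2 = 26387 remainder 0
26387 ÷ 2 = 13193 remainder 1
13193 ÷ 2 = 6596 remainder 1
6596 ÷ 2 = 3298 remainder 0
3298 ÷ 2 = 1649 remainder 0
1649 ÷ 2 = 824 remainder 1
824 ÷ 2 = 412 remainder 0
412 ÷ 2 = 206 remainder 0
206 ÷ 2 = 103 remainder 0
103 ÷ 2 = 51 remainder 1
51 ÷ 2 = 25 remainder 1
25 ÷ 2 = 12 remainder 1
12 ÷ 2 = 6 remainder 0
6 ÷ 2 = 3 remainder 0
3 ÷ 2 = 1 remainder 1
1 ÷ 2 = 0 remainder 1
Reading remainders bottom to top: 11001110001001100000



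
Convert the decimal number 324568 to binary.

Using repeated division by 2:
324568 ÷ 2 = 162284 remainder 0
162284 ÷ 2 = 81142 remainder 0
81142 ÷ 2 = 40571 remainder 0
40571 ÷ 2 = 20285 remainder 1
20285 ÷ 2 = 10142 remainder 1
10142 ÷ 2 = 5071 remainder 0
5071 ÷ 2 = 2535 remainder 1
2535 ÷ 2 = 1267 remainder 1
1267 ÷ 2 = 633 remainder 1
633 ÷ 2 = 316 remainder 1
316 ÷ 2 = 158 remainder 0
158 ÷ 2 = 79 remainder 0
79 ÷ 2 = 39 remainder 1
39 ÷ 2 = 19 remainder 1
19 ÷ 2 = 9 remainder 1
9 ÷ 2 = 4 remainder 1
4 ÷ 2 = 2 remainder 0
2 ÷ 2 = 1 remainder 0
1 ÷ 2 = 0 remainder 1
Reading remainders bottom to top: 1001111001111011000



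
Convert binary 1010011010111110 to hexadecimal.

Group into 4-bit nibbles from right:
  1010 = A
  0110 = 6
  1011 = B
  1110 = E
Result: A6BE



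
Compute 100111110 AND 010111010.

AND: 1 only when both bits are 1
  100111110
& 010111010
-----------
  000111010
Decimal: 318 & 186 = 58



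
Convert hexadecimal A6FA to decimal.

Expand by place value (powers of 16):
Digit values: A = 10, F = 15
A6FA = 10 × 16^3 + 6 × 16^2 + 15 × 16^1 + 10 × 16^0
= 10 × 4096 + 6 × 256 + 15 × 16 + 10 × 1
= 40960 + 1536 + 240 + 10
= 42746



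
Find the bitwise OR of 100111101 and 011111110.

OR: 1 when either bit is 1
  100111101
| 011111110
-----------
  111111111
Decimal: 317 | 254 = 511



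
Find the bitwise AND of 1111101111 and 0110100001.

AND: 1 only when both bits are 1
  1111101111
& 0110100001
------------
  0110100001
Decimal: 1007 & 417 = 417



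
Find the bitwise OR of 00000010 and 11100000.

OR: 1 when either bit is 1
  00000010
| 11100000
----------
  11100010
Decimal: 2 | 224 = 226



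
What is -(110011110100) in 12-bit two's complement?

Original (sign bit 1, negative): 110011110100
Step 1 - Invert all bits: 001100001011
Step 2 - Add 1: 001100001100
Verification: 110011110100 + 001100001100 = 1000000000000; discarding the end carry (carry out of the top bit) leaves the 12-bit value 000000000000, as required for x + (-x)



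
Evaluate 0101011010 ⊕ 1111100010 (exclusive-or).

XOR: 1 when bits differ
  0101011010
^ 1111100010
------------
  1010111000
Decimal: 346 ^ 994 = 696



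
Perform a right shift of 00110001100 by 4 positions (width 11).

Original: 00110001100 (decimal 396)
Shift right by 4 positions
Drop the 4 low bits; fill with zeros on the left
Result: 00000011000 (decimal 24)
Equivalent: 396 >> 4 = 396 ÷ 2^4 = 24



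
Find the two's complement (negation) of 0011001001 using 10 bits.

Original: 0011001001
Step 1 - Invert all bits: 1100110110
Step 2 - Add 1: 1100110111
Verification: 0011001001 + 1100110111 = 10000000000; discarding the end carry (carry out of the top bit) leaves the 10-bit value 0000000000, as required for x + (-x)



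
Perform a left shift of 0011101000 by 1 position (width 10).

Original: 0011101000 (decimal 232)
Shift left by 1 position
Append 1 zero on the right
Result: 0111010000 (decimal 464)
Equivalent: 232 << 1 = 232 × 2^1 = 464



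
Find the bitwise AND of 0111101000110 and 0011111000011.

AND: 1 only when both bits are 1
  0111101000110
& 0011111000011
---------------
  0011101000010
Decimal: 3910 & 1987 = 1858



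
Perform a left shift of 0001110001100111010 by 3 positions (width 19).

Original: 0001110001100111010 (decimal 58170)
Shift left by 3 positions
Append 3 zeros on the right
Result: 1110001100111010000 (decimal 465360)
Equivalent: 58170 << 3 = 58170 × 2^3 = 465360



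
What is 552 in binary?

Using repeated division by 2:
552 ÷ 2 = 276 remainder 0
276 ÷ 2 = 138 remainder 0
138 ÷ 2 = 69 remainder 0
69 ÷ 2 = 34 remainder 1
34 ÷ 2 = 17 remainder 0
17 ÷ 2 = 8 remainder 1
8 ÷ 2 = 4 remainder 0
4 ÷ 2 = 2 remainder 0
2 ÷ 2 = 1 remainder 0
1 ÷ 2 = 0 remainder 1
Reading remainders bottom to top: 1000101000



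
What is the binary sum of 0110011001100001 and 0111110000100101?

Add column by column from the right: bit + bit + carry-in; write the sum mod 2, carry 1 when the sum is 2 or 3.
carry:  1111100011000010
        0110011001100001
+       0111110000100101
------------------------
       01110001010000110
(the carry out of the leftmost column, 0, becomes the leading bit)
Decimal check:
  0110011001100001 = 16384 + 8192 + 1024 + 512 + 64 + 32 + 1 = 26209
  0111110000100101 = 16384 + 8192 + 4096 + 2048 + 1024 + 32 + 4 + 1 = 31781
  26209 + 31781 = 57990, and 01110001010000110 = 32768 + 16384 + 8192 + 512 + 128 + 4 + 2 = 57990 ✓



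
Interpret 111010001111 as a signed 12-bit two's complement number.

Binary: 111010001111
Sign bit: 1 (negative)
Invert: 000101110000
Add 1:  000101110001
Magnitude: 000101110001 = 256 + 64 + 32 + 16 + 1 = 369
Value: -369



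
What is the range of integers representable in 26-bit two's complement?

For 26-bit two's complement:
Minimum: -2^25 = -33554432
Maximum: 2^25 - 1 = 33554431



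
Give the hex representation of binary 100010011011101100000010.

Group into 4-bit nibbles from right:
  1000 = 8
  1001 = 9
  1011 = B
  1011 = B
  0000 = 0
  0010 = 2
Result: 89BB02



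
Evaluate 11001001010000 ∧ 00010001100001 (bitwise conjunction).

AND: 1 only when both bits are 1
  11001001010000
& 00010001100001
----------------
  00000001000000
Decimal: 12880 & 1121 = 64



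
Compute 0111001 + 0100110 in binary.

Add column by column from the right: bit + bit + carry-in; write the sum mod 2, carry 1 when the sum is 2 or 3.
carry:  1000000
        0111001
+       0100110
---------------
       01011111
(the carry out of the leftmost column, 0, becomes the leading bit)
Decimal check:
  0111001 = 32 + 16 + 8 + 1 = 57
  0100110 = 32 + 4 + 2 = 38
  57 + 38 = 95, and 01011111 = 64 + 16 + 8 + 4 + 2 + 1 = 95 ✓



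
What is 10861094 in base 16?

Using repeated division by 16 (digits 10–15 are A–F):
10861094 ÷ 16 = 678818 remainder 6
678818 ÷ 16 = 42426 remainder 2
42426 ÷ 16 = 2651 remainder 10 (A)
2651 ÷ 16 = 165 remainder 11 (B)
165 ÷ 16 = 10 remainder 5
10 ÷ 16 = 0 remainder 10 (A)
Reading remainders bottom to top: A5BA26



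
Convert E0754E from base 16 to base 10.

Expand by place value (powers of 16):
Digit values: E = 14
E0754E = 14 × 16^5 + 0 × 16^4 + 7 × 16^3 + 5 × 16^2 + 4 × 16^1 + 14 × 16^0
= 14 × 1048576 + 0 × 65536 + 7 × 4096 + 5 × 256 + 4 × 16 + 14 × 1
= 14680064 + 0 + 28672 + 1280 + 64 + 14
= 14710094



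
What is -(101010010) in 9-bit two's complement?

Original (sign bit 1, negative): 101010010
Step 1 - Invert all bits: 010101101
Step 2 - Add 1: 010101110
Verification: 101010010 + 010101110 = 1000000000; discarding the end carry (carry out of the top bit) leaves the 9-bit value 000000000, as required for x + (-x)



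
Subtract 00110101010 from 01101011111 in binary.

Method 1 - Direct subtraction (column by column from the right: bit − bit − borrow-in; if negative, add 2 and borrow 1 from the next column):
borrow: 01101000000
        01101011111
-       00110101010
-------------------
        00110110101

Method 2 - Add two's complement:
Two's complement of 00110101010: invert → 11001010101, add 1 → 11001010110
  01101011111
+ 11001010110
-------------
 100110110101  (end carry out of the top bit = 1)
Discarding the end carry: 00110110101
Decimal check:
  01101011111 = 512 + 256 + 64 + 16 + 8 + 4 + 2 + 1 = 863
  00110101010 = 256 + 128 + 32 + 8 + 2 = 426
  863 - 426 = 437, and 00110110101 = 256 + 128 + 32 + 16 + 4 + 1 = 437 ✓



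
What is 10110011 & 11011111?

AND: 1 only when both bits are 1
  10110011
& 11011111
----------
  10010011
Decimal: 179 & 223 = 147



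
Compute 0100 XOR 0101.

XOR: 1 when bits differ
  0100
^ 0101
------
  0001
Decimal: 4 ^ 5 = 1



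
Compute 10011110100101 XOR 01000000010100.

XOR: 1 when bits differ
  10011110100101
^ 01000000010100
----------------
  11011110110001
Decimal: 10149 ^ 4116 = 14257



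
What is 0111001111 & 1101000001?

AND: 1 only when both bits are 1
  0111001111
& 1101000001
------------
  0101000001
Decimal: 463 & 833 = 321



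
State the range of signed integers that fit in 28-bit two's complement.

For 28-bit two's complement:
Minimum: -2^27 = -134217728
Maximum: 2^27 - 1 = 134217727



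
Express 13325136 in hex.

Using repeated division by 16 (digits 10–15 are A–F):
13325136 ÷ 16 = 832821 remainder 0
832821 ÷ 16 = 52051 remainder 5
52051 ÷ 16 = 3253 remainder 3
3253 ÷ 16 = 203 remainder 5
203 ÷ 16 = 12 remainder 11 (B)
12 ÷ 16 = 0 remainder 12 (C)
Reading remainders bottom to top: CB5350



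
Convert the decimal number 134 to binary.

Using repeated division by 2:
134 ÷ 2 = 67 remainder 0
67 ÷ 2 = 33 remainder 1
33 ÷ 2 = 16 remainder 1
16 ÷ 2 = 8 remainder 0
8 ÷ 2 = 4 remainder 0
4 ÷ 2 = 2 remainder 0
2 ÷ 2 = 1 remainder 0
1 ÷ 2 = 0 remainder 1
Reading remainders bottom to top: 10000110



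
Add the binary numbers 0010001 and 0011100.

Add column by column from the right: bit + bit + carry-in; write the sum mod 2, carry 1 when the sum is 2 or 3.
carry:  0100000
        0010001
+       0011100
---------------
       00101101
(the carry out of the leftmost column, 0, becomes the leading bit)
Decimal check:
  0010001 = 16 + 1 = 17
  0011100 = 16 + 8 + 4 = 28
  17 + 28 = 45, and 00101101 = 32 + 8 + 4 + 1 = 45 ✓



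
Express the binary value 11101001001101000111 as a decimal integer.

Sum of powers of 2 for each 1-bit:
2^0 + 2^1 + 2^2 + 2^6 + 2^8 + 2^9 + 2^12 + 2^15 + 2^17 + 2^18 + 2^19
= 1 + 2 + 4 + 64 + 256 + 512 + 4096 + 32768 + 131072 + 262144 + 524288
= 955207



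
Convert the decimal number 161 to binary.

Using repeated division by 2:
161 ÷ 2 = 80 remainder 1
80 ÷ 2 = 40 remainder 0
40 ÷ 2 = 20 remainder 0
20 ÷ 2 = 10 remainder 0
10 ÷ 2 = 5 remainder 0
5 ÷ 2 = 2 remainder 1
2 ÷ 2 = 1 remainder 0
1 ÷ 2 = 0 remainder 1
Reading remainders bottom to top: 10100001



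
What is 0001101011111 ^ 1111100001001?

XOR: 1 when bits differ
  0001101011111
^ 1111100001001
---------------
  1110001010110
Decimal: 863 ^ 7945 = 7254



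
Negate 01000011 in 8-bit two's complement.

Original: 01000011
Step 1 - Invert all bits: 10111100
Step 2 - Add 1: 10111101
Verification: 01000011 + 10111101 = 100000000; discarding the end carry (carry out of the top bit) leaves the 8-bit value 00000000, as required for x + (-x)



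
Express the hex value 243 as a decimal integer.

Expand by place value (powers of 16):
243 = 2 × 16^2 + 4 × 16^1 + 3 × 16^0
= 2 × 256 + 4 × 16 + 3 × 1
= 512 + 64 + 3
= 579



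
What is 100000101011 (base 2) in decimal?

Sum of powers of 2 for each 1-bit:
2^0 + 2^1 + 2^3 + 2^5 + 2^11
= 1 + 2 + 8 + 32 + 2048
= 2091



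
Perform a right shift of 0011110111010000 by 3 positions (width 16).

Original: 0011110111010000 (decimal 15824)
Shift right by 3 positions
Drop the 3 low bits; fill with zeros on the left
Result: 0000011110111010 (decimal 1978)
Equivalent: 15824 >> 3 = 15824 ÷ 2^3 = 1978



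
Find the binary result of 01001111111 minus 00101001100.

Method 1 - Direct subtraction (column by column from the right: bit − bit − borrow-in; if negative, add 2 and borrow 1 from the next column):
borrow: 01000000000
        01001111111
-       00101001100
-------------------
        00100110011

Method 2 - Add two's complement:
Two's complement of 00101001100: invert → 11010110011, add 1 → 11010110100
  01001111111
+ 11010110100
-------------
 100100110011  (end carry out of the top bit = 1)
Discarding the end carry: 00100110011
Decimal check:
  01001111111 = 512 + 64 + 32 + 16 + 8 + 4 + 2 + 1 = 639
  00101001100 = 256 + 64 + 8 + 4 = 332
  639 - 332 = 307, and 00100110011 = 256 + 32 + 16 + 2 + 1 = 307 ✓



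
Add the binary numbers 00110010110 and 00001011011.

Add column by column from the right: bit + bit + carry-in; write the sum mod 2, carry 1 when the sum is 2 or 3.
carry:  00000111100
        00110010110
+       00001011011
-------------------
       000111110001
(the carry out of the leftmost column, 0, becomes the leading bit)
Decimal check:
  00110010110 = 256 + 128 + 16 + 4 + 2 = 406
  00001011011 = 64 + 16 + 8 + 2 + 1 = 91
  406 + 91 = 497, and 000111110001 = 256 + 128 + 64 + 32 + 16 + 1 = 497 ✓



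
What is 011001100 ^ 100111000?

XOR: 1 when bits differ
  011001100
^ 100111000
-----------
  111110100
Decimal: 204 ^ 312 = 500



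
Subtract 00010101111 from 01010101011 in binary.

Method 1 - Direct subtraction (column by column from the right: bit − bit − borrow-in; if negative, add 2 and borrow 1 from the next column):
borrow: 01111111000
        01010101011
-       00010101111
-------------------
        00111111100

Method 2 - Add two's complement:
Two's complement of 00010101111: invert → 11101010000, add 1 → 11101010001
  01010101011
+ 11101010001
-------------
 100111111100  (end carry out of the top bit = 1)
Discarding the end carry: 00111111100
Decimal check:
  01010101011 = 512 + 128 + 32 + 8 + 2 + 1 = 683
  00010101111 = 128 + 32 + 8 + 4 + 2 + 1 = 175
  683 - 175 = 508, and 00111111100 = 256 + 128 + 64 + 32 + 16 + 8 + 4 = 508 ✓



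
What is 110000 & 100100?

AND: 1 only when both bits are 1
  110000
& 100100
--------
  100000
Decimal: 48 & 36 = 32



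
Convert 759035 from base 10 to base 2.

Using repeated division by 2:
759035 ÷ 2 = 379517 remainder 1
379517 ÷ 2 = 189758 remainder 1
189758 ÷ 2 = 94879 remainder 0
94879 ÷ 2 = 47439 remainder 1
47439 ÷ 2 = 23719 remainder 1
23719 ÷ 2 = 11859 remainder 1
11859 ÷ 2 = 5929 remainder 1
5929 ÷ 2 = 2964 remainder 1
2964 ÷ 2 = 1482 remainder 0
1482 ÷ 2 = 741 remainder 0
741 ÷ 2 = 370 remainder 1
370 ÷ 2 = 185 remainder 0
185 ÷ 2 = 92 remainder 1
92 ÷ 2 = 46 remainder 0
46 ÷ 2 = 23 remainder 0
23 ÷ 2 = 11 remainder 1
11 ÷ 2 = 5 remainder 1
5 ÷ 2 = 2 remainder 1
2 ÷ 2 = 1 remainder 0
1 ÷ 2 = 0 remainder 1
Reading remainders bottom to top: 10111001010011111011



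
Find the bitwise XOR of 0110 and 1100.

XOR: 1 when bits differ
  0110
^ 1100
------
  1010
Decimal: 6 ^ 12 = 10



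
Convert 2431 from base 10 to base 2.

Using repeated division by 2:
2431 ÷ 2 = 1215 remainder 1
1215 ÷ 2 = 607 remainder 1
607 ÷ 2 = 303 remainder 1
303 ÷ 2 = 151 remainder 1
151 ÷ 2 = 75 remainder 1
75 ÷ 2 = 37 remainder 1
37 ÷ 2 = 18 remainder 1
18 ÷ 2 = 9 remainder 0
9 ÷ 2 = 4 remainder 1
4 ÷ 2 = 2 remainder 0
2 ÷ 2 = 1 remainder 0
1 ÷ 2 = 0 remainder 1
Reading remainders bottom to top: 100101111111



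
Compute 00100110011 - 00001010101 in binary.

Method 1 - Direct subtraction (column by column from the right: bit − bit − borrow-in; if negative, add 2 and borrow 1 from the next column):
borrow: 00110111000
        00100110011
-       00001010101
-------------------
        00011011110

Method 2 - Add two's complement:
Two's complement of 00001010101: invert → 11110101010, add 1 → 11110101011
  00100110011
+ 11110101011
-------------
 100011011110  (end carry out of the top bit = 1)
Discarding the end carry: 00011011110
Decimal check:
  00100110011 = 256 + 32 + 16 + 2 + 1 = 307
  00001010101 = 64 + 16 + 4 + 1 = 85
  307 - 85 = 222, and 00011011110 = 128 + 64 + 16 + 8 + 4 + 2 = 222 ✓



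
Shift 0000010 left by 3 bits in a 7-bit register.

Original: 0000010 (decimal 2)
Shift left by 3 positions
Append 3 zeros on the right
Result: 0010000 (decimal 16)
Equivalent: 2 << 3 = 2 × 2^3 = 16



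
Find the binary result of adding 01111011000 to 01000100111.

Add column by column from the right: bit + bit + carry-in; write the sum mod 2, carry 1 when the sum is 2 or 3.
carry:  10000000000
        01111011000
+       01000100111
-------------------
       010111111111
(the carry out of the leftmost column, 0, becomes the leading bit)
Decimal check:
  01111011000 = 512 + 256 + 128 + 64 + 16 + 8 = 984
  01000100111 = 512 + 32 + 4 + 2 + 1 = 551
  984 + 551 = 1535, and 010111111111 = 1024 + 256 + 128 + 64 + 32 + 16 + 8 + 4 + 2 + 1 = 1535 ✓



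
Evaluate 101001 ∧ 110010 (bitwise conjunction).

AND: 1 only when both bits are 1
  101001
& 110010
--------
  100000
Decimal: 41 & 50 = 32



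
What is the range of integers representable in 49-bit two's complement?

For 49-bit two's complement:
Minimum: -2^48 = -281474976710656
Maximum: 2^48 - 1 = 281474976710655



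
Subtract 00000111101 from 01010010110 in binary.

Method 1 - Direct subtraction (column by column from the right: bit − bit − borrow-in; if negative, add 2 and borrow 1 from the next column):
borrow: 00011110010
        01010010110
-       00000111101
-------------------
        01001011001

Method 2 - Add two's complement:
Two's complement of 00000111101: invert → 11111000010, add 1 → 11111000011
  01010010110
+ 11111000011
-------------
 101001011001  (end carry out of the top bit = 1)
Discarding the end carry: 01001011001
Decimal check:
  01010010110 = 512 + 128 + 16 + 4 + 2 = 662
  00000111101 = 32 + 16 + 8 + 4 + 1 = 61
  662 - 61 = 601, and 01001011001 = 512 + 64 + 16 + 8 + 1 = 601 ✓



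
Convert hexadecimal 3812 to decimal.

Expand by place value (powers of 16):
3812 = 3 × 16^3 + 8 × 16^2 + 1 × 16^1 + 2 × 16^0
= 3 × 4096 + 8 × 256 + 1 × 16 + 2 × 1
= 12288 + 2048 + 16 + 2
= 14354



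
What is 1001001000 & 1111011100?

AND: 1 only when both bits are 1
  1001001000
& 1111011100
------------
  1001001000
Decimal: 584 & 988 = 584



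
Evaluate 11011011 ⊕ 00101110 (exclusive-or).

XOR: 1 when bits differ
  11011011
^ 00101110
----------
  11110101
Decimal: 219 ^ 46 = 245



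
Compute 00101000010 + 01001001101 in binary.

Add column by column from the right: bit + bit + carry-in; write the sum mod 2, carry 1 when the sum is 2 or 3.
carry:  00010000000
        00101000010
+       01001001101
-------------------
       001110001111
(the carry out of the leftmost column, 0, becomes the leading bit)
Decimal check:
  00101000010 = 256 + 64 + 2 = 322
  01001001101 = 512 + 64 + 8 + 4 + 1 = 589
  322 + 589 = 911, and 001110001111 = 512 + 256 + 128 + 8 + 4 + 2 + 1 = 911 ✓



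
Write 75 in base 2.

Using repeated division by 2:
75 ÷ 2 = 37 remainder 1
37 ÷ 2 = 18 remainder 1
18 ÷ 2 = 9 remainder 0
9 ÷ 2 = 4 remainder 1
4 ÷ 2 = 2 remainder 0
2 ÷ 2 = 1 remainder 0
1 ÷ 2 = 0 remainder 1
Reading remainders bottom to top: 1001011



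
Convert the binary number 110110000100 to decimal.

Sum of powers of 2 for each 1-bit:
2^2 + 2^7 + 2^8 + 2^10 + 2^11
= 4 + 128 + 256 + 1024 + 2048
= 3460



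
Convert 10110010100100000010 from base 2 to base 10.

Sum of powers of 2 for each 1-bit:
2^1 + 2^8 + 2^11 + 2^13 + 2^16 + 2^17 + 2^19
= 2 + 256 + 2048 + 8192 + 65536 + 131072 + 524288
= 731394



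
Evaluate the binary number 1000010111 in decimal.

Sum of powers of 2 for each 1-bit:
2^0 + 2^1 + 2^2 + 2^4 + 2^9
= 1 + 2 + 4 + 16 + 512
= 535



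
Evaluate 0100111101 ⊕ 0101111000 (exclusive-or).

XOR: 1 when bits differ
  0100111101
^ 0101111000
------------
  0001000101
Decimal: 317 ^ 376 = 69



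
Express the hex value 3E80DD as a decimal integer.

Expand by place value (powers of 16):
Digit values: E = 14, D = 13
3E80DD = 3 × 16^5 + 14 × 16^4 + 8 × 16^3 + 0 × 16^2 + 13 × 16^1 + 13 × 16^0
= 3 × 1048576 + 14 × 65536 + 8 × 4096 + 0 × 256 + 13 × 16 + 13 × 1
= 3145728 + 917504 + 32768 + 0 + 208 + 13
= 4096221



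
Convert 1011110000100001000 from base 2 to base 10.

Sum of powers of 2 for each 1-bit:
2^3 + 2^8 + 2^13 + 2^14 + 2^15 + 2^16 + 2^18
= 8 + 256 + 8192 + 16384 + 32768 + 65536 + 262144
= 385288



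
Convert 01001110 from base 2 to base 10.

Sum of powers of 2 for each 1-bit:
2^1 + 2^2 + 2^3 + 2^6
= 2 + 4 + 8 + 64
= 78



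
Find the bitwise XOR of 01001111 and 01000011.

XOR: 1 when bits differ
  01001111
^ 01000011
----------
  00001100
Decimal: 79 ^ 67 = 12



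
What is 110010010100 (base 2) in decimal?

Sum of powers of 2 for each 1-bit:
2^2 + 2^4 + 2^7 + 2^10 + 2^11
= 4 + 16 + 128 + 1024 + 2048
= 3220



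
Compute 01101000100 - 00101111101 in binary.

Method 1 - Direct subtraction (column by column from the right: bit − bit − borrow-in; if negative, add 2 and borrow 1 from the next column):
borrow: 01111111110
        01101000100
-       00101111101
-------------------
        00111000111

Method 2 - Add two's complement:
Two's complement of 00101111101: invert → 11010000010, add 1 → 11010000011
  01101000100
+ 11010000011
-------------
 100111000111  (end carry out of the top bit = 1)
Discarding the end carry: 00111000111
Decimal check:
  01101000100 = 512 + 256 + 64 + 4 = 836
  00101111101 = 256 + 64 + 32 + 16 + 8 + 4 + 1 = 381
  836 - 381 = 455, and 00111000111 = 256 + 128 + 64 + 4 + 2 + 1 = 455 ✓



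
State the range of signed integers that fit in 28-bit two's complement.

For 28-bit two's complement:
Minimum: -2^27 = -134217728
Maximum: 2^27 - 1 = 134217727



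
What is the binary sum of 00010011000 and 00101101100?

Add column by column from the right: bit + bit + carry-in; write the sum mod 2, carry 1 when the sum is 2 or 3.
carry:  01111110000
        00010011000
+       00101101100
-------------------
       001000000100
(the carry out of the leftmost column, 0, becomes the leading bit)
Decimal check:
  00010011000 = 128 + 16 + 8 = 152
  00101101100 = 256 + 64 + 32 + 8 + 4 = 364
  152 + 364 = 516, and 001000000100 = 512 + 4 = 516 ✓



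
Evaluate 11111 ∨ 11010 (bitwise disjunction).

OR: 1 when either bit is 1
  11111
| 11010
-------
  11111
Decimal: 31 | 26 = 31



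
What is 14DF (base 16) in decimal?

Expand by place value (powers of 16):
Digit values: D = 13, F = 15
14DF = 1 × 16^3 + 4 × 16^2 + 13 × 16^1 + 15 × 16^0
= 1 × 4096 + 4 × 256 + 13 × 16 + 15 × 1
= 4096 + 1024 + 208 + 15
= 5343



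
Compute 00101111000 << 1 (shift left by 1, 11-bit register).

Original: 00101111000 (decimal 376)
Shift left by 1 position
Append 1 zero on the right
Result: 01011110000 (decimal 752)
Equivalent: 376 << 1 = 376 × 2^1 = 752



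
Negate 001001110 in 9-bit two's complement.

Original: 001001110
Step 1 - Invert all bits: 110110001
Step 2 - Add 1: 110110010
Verification: 001001110 + 110110010 = 1000000000; discarding the end carry (carry out of the top bit) leaves the 9-bit value 000000000, as required for x + (-x)



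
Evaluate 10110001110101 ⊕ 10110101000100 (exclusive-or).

XOR: 1 when bits differ
  10110001110101
^ 10110101000100
----------------
  00000100110001
Decimal: 11381 ^ 11588 = 305



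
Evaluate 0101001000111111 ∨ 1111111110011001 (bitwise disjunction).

OR: 1 when either bit is 1
  0101001000111111
| 1111111110011001
------------------
  1111111110111111
Decimal: 21055 | 65433 = 65471



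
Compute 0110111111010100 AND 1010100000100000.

AND: 1 only when both bits are 1
  0110111111010100
& 1010100000100000
------------------
  0010100000000000
Decimal: 28628 & 43040 = 10240



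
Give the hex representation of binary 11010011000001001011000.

Group into 4-bit nibbles from right:
  0110 = 6
  1001 = 9
  1000 = 8
  0010 = 2
  0101 = 5
  1000 = 8
Result: 698258



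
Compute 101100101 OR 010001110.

OR: 1 when either bit is 1
  101100101
| 010001110
-----------
  111101111
Decimal: 357 | 142 = 495



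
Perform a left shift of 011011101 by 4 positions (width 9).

Original: 011011101 (decimal 221)
Shift left by 4 positions
Append 4 zeros on the right and drop the 4 high bits that overflow the 9-bit width
Result: 111010000 (decimal 464)
Equivalent: 221 << 4 = 221 × 2^4 = 3536, truncated to 9 bits = 464



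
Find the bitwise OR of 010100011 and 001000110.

OR: 1 when either bit is 1
  010100011
| 001000110
-----------
  011100111
Decimal: 163 | 70 = 231



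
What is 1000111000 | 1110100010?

OR: 1 when either bit is 1
  1000111000
| 1110100010
------------
  1110111010
Decimal: 568 | 930 = 954



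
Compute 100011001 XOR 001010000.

XOR: 1 when bits differ
  100011001
^ 001010000
-----------
  101001001
Decimal: 281 ^ 80 = 329



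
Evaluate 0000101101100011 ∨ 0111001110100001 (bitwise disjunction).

OR: 1 when either bit is 1
  0000101101100011
| 0111001110100001
------------------
  0111101111100011
Decimal: 2915 | 29601 = 31715



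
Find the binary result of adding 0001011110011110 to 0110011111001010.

Add column by column from the right: bit + bit + carry-in; write the sum mod 2, carry 1 when the sum is 2 or 3.
carry:  0000111100111100
        0001011110011110
+       0110011111001010
------------------------
       00111111101101000
(the carry out of the leftmost column, 0, becomes the leading bit)
Decimal check:
  0001011110011110 = 4096 + 1024 + 512 + 256 + 128 + 16 + 8 + 4 + 2 = 6046
  0110011111001010 = 16384 + 8192 + 1024 + 512 + 256 + 128 + 64 + 8 + 2 = 26570
  6046 + 26570 = 32616, and 00111111101101000 = 16384 + 8192 + 4096 + 2048 + 1024 + 512 + 256 + 64 + 32 + 8 = 32616 ✓



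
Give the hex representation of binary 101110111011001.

Group into 4-bit nibbles from right:
  0101 = 5
  1101 = D
  1101 = D
  1001 = 9
Result: 5DD9



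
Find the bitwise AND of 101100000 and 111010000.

AND: 1 only when both bits are 1
  101100000
& 111010000
-----------
  101000000
Decimal: 352 & 464 = 320



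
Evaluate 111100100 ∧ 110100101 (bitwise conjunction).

AND: 1 only when both bits are 1
  111100100
& 110100101
-----------
  110100100
Decimal: 484 & 421 = 420



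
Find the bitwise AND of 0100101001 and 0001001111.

AND: 1 only when both bits are 1
  0100101001
& 0001001111
------------
  0000001001
Decimal: 297 & 79 = 9



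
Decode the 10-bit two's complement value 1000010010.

Binary: 1000010010
Sign bit: 1 (negative)
Invert: 0111101101
Add 1:  0111101110
Magnitude: 0111101110 = 256 + 128 + 64 + 32 + 8 + 4 + 2 = 494
Value: -494



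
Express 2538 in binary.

Using repeated division by 2:
2538 ÷ 2 = 1269 remainder 0
1269 ÷ 2 = 634 remainder 1
634 ÷ 2 = 317 remainder 0
317 ÷ 2 = 158 remainder 1
158 ÷ 2 = 79 remainder 0
79 ÷ 2 = 39 remainder 1
39 ÷ 2 = 19 remainder 1
19 ÷ 2 = 9 remainder 1
9 ÷ 2 = 4 remainder 1
4 ÷ 2 = 2 remainder 0
2 ÷ 2 = 1 remainder 0
1 ÷ 2 = 0 remainder 1
Reading remainders bottom to top: 100111101010



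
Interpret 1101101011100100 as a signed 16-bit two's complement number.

Binary: 1101101011100100
Sign bit: 1 (negative)
Invert: 0010010100011011
Add 1:  0010010100011100
Magnitude: 0010010100011100 = 8192 + 1024 + 256 + 16 + 8 + 4 = 9500
Value: -9500



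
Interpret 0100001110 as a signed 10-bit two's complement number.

Binary: 0100001110
Sign bit: 0 (non-negative)
Read directly as an unsigned value:
0100001110 = 256 + 8 + 4 + 2 = 270
Value: 270



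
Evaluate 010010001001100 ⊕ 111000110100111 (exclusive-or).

XOR: 1 when bits differ
  010010001001100
^ 111000110100111
-----------------
  101010111101011
Decimal: 9292 ^ 29095 = 21995



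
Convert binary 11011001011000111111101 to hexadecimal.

Group into 4-bit nibbles from right:
  0110 = 6
  1100 = C
  1011 = B
  0001 = 1
  1111 = F
  1101 = D
Result: 6CB1FD



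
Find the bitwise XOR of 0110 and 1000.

XOR: 1 when bits differ
  0110
^ 1000
------
  1110
Decimal: 6 ^ 8 = 14



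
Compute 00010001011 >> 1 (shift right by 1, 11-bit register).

Original: 00010001011 (decimal 139)
Shift right by 1 position
Drop the 1 low bit; fill with zero on the left
Result: 00001000101 (decimal 69)
Equivalent: 139 >> 1 = 139 ÷ 2^1 = 69



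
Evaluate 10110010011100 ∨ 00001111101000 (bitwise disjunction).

OR: 1 when either bit is 1
  10110010011100
| 00001111101000
----------------
  10111111111100
Decimal: 11420 | 1000 = 12284



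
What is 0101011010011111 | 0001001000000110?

OR: 1 when either bit is 1
  0101011010011111
| 0001001000000110
------------------
  0101011010011111
Decimal: 22175 | 4614 = 22175



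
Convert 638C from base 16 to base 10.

Expand by place value (powers of 16):
Digit values: C = 12
638C = 6 × 16^3 + 3 × 16^2 + 8 × 16^1 + 12 × 16^0
= 6 × 4096 + 3 × 256 + 8 × 16 + 12 × 1
= 24576 + 768 + 128 + 12
= 25484



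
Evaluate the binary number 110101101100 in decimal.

Sum of powers of 2 for each 1-bit:
2^2 + 2^3 + 2^5 + 2^6 + 2^8 + 2^10 + 2^11
= 4 + 8 + 32 + 64 + 256 + 1024 + 2048
= 3436



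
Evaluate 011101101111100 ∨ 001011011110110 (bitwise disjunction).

OR: 1 when either bit is 1
  011101101111100
| 001011011110110
-----------------
  011111111111110
Decimal: 15228 | 5878 = 16382



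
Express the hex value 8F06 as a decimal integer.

Expand by place value (powers of 16):
Digit values: F = 15
8F06 = 8 × 16^3 + 15 × 16^2 + 0 × 16^1 + 6 × 16^0
= 8 × 4096 + 15 × 256 + 0 × 16 + 6 × 1
= 32768 + 3840 + 0 + 6
= 36614



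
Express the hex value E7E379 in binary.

Convert each hex digit to 4 bits:
  E = 1110
  7 = 0111
  E = 1110
  3 = 0011
  7 = 0111
  9 = 1001
Concatenate: 111001111110001101111001



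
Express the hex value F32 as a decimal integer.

Expand by place value (powers of 16):
Digit values: F = 15
F32 = 15 × 16^2 + 3 × 16^1 + 2 × 16^0
= 15 × 256 + 3 × 16 + 2 × 1
= 3840 + 48 + 2
= 3890



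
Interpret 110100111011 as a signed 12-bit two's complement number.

Binary: 110100111011
Sign bit: 1 (negative)
Invert: 001011000100
Add 1:  001011000101
Magnitude: 001011000101 = 512 + 128 + 64 + 4 + 1 = 709
Value: -709



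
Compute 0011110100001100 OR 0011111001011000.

OR: 1 when either bit is 1
  0011110100001100
| 0011111001011000
------------------
  0011111101011100
Decimal: 15628 | 15960 = 16220



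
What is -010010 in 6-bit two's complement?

Original: 010010
Step 1 - Invert all bits: 101101
Step 2 - Add 1: 101110
Verification: 010010 + 101110 = 1000000; discarding the end carry (carry out of the top bit) leaves the 6-bit value 000000, as required for x + (-x)



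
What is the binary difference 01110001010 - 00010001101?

Method 1 - Direct subtraction (column by column from the right: bit − bit − borrow-in; if negative, add 2 and borrow 1 from the next column):
borrow: 00111111010
        01110001010
-       00010001101
-------------------
        01011111101

Method 2 - Add two's complement:
Two's complement of 00010001101: invert → 11101110010, add 1 → 11101110011
  01110001010
+ 11101110011
-------------
 101011111101  (end carry out of the top bit = 1)
Discarding the end carry: 01011111101
Decimal check:
  01110001010 = 512 + 256 + 128 + 8 + 2 = 906
  00010001101 = 128 + 8 + 4 + 1 = 141
  906 - 141 = 765, and 01011111101 = 512 + 128 + 64 + 32 + 16 + 8 + 4 + 1 = 765 ✓

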